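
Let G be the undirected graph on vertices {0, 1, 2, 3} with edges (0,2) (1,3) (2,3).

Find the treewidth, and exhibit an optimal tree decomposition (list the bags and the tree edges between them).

The largest bag has 2 vertices, giving width 1; this decomposition certifies tw(G) ≤ 1. Any graph with an edge has treewidth ≥ 1, and G has the edge 0–2. Hence tw(G) = 1 exactly.

Treewidth 1.
Bags: B1 = {0, 2}  B2 = {2, 3}  B3 = {1, 3}
Tree: B1–B2, B2–B3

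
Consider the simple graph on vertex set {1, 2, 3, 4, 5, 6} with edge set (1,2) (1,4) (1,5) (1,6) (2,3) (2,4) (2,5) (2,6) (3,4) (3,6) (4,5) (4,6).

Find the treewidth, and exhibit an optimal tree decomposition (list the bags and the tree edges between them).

Every bag has size at most 4, so the width is 4 − 1 = 3 and tw(G) ≤ 3. On the other hand G contains the 4-clique {1, 2, 4, 5}. A clique must lie in a single bag of any decomposition, so no decomposition can have width below 3. The upper and lower bounds meet at 3, so that is the treewidth.

Treewidth 3.
One optimal decomposition is:
Bags: B1 = {1, 2, 4, 5}  B2 = {1, 2, 4, 6}  B3 = {2, 3, 4, 6}
Tree: B1–B2, B2–B3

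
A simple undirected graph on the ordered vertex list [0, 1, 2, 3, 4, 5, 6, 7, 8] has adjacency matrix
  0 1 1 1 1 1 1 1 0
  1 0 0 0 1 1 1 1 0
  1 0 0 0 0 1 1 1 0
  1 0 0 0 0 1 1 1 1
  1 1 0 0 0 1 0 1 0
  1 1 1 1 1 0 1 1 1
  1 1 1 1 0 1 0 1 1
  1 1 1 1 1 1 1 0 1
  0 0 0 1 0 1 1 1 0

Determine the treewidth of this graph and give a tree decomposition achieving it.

The largest bag has 5 vertices, giving width 4; this decomposition certifies tw(G) ≤ 4. Conversely, {0, 1, 4, 5, 7} is a clique of size 5, and the vertices of any clique must share a bag in every tree decomposition; so some bag has ≥ 5 vertices and tw(G) ≥ 4. Hence tw(G) = 4 exactly.

Treewidth 4.
One optimal decomposition is:
Bags: B1 = {0, 3, 5, 6, 7}  B2 = {0, 1, 5, 6, 7}  B3 = {0, 2, 5, 6, 7}  B4 = {3, 5, 6, 7, 8}  B5 = {0, 1, 4, 5, 7}
Tree: B1–B2, B1–B3, B1–B4, B2–B5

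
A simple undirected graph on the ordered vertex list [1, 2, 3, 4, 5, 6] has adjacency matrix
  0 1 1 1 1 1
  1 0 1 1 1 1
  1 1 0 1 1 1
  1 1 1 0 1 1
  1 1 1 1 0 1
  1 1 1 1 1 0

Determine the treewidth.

5

A width-5 tree decomposition is:
Bags: B1 = {1, 2, 3, 4, 5, 6}
Tree: (single bag)
With just one bag of size 6, the width is 6 − 1 = 5, so tw(G) ≤ 5. For the lower bound, the 6 vertices {1, 2, 3, 4, 5, 6} are pairwise adjacent, and any tree decomposition puts a clique entirely inside one bag — forcing width ≥ 5. Combining the bounds, tw(G) = 5.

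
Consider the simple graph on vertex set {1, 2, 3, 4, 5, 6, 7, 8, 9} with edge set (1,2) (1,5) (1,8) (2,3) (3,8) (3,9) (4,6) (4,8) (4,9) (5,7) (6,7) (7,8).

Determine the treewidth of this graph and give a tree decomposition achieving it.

Treewidth 3.
Bags: B1 = {2, 3, 4, 9}  B2 = {2, 3, 4, 8}  B3 = {1, 2, 4, 8}  B4 = {1, 4, 6, 8}  B5 = {1, 6, 7, 8}  B6 = {1, 5, 6, 7}
Tree: B1–B2, B2–B3, B3–B4, B4–B5, B5–B6

Each bag holds 4 vertices, so the decomposition has width 3, which upper-bounds the treewidth. For the lower bound: the 4 vertex sets {2,3,9}, {4}, {8}, {1,5,6,7} are disjoint, each induces a connected subgraph, and every pair is joined by at least one edge of G. Contracting each set to a single vertex therefore yields K_{4} as a minor, and since treewidth is minor-monotone, tw(G) ≥ tw(K_{4}) = 3. The upper and lower bounds meet at 3, so that is the treewidth.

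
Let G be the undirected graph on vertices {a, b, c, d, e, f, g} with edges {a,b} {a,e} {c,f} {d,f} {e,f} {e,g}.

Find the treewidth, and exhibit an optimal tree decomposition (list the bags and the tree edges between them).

Each bag holds 2 vertices, so the decomposition has width 1, which upper-bounds the treewidth. Any graph with an edge has treewidth ≥ 1, and G has the edge e–a. Therefore the treewidth is 1.

Treewidth 1.
Bags: B1 = {a, e}  B2 = {e, f}  B3 = {e, g}  B4 = {a, b}  B5 = {d, f}  B6 = {c, f}
Tree: B1–B2, B2–B3, B1–B4, B2–B5, B5–B6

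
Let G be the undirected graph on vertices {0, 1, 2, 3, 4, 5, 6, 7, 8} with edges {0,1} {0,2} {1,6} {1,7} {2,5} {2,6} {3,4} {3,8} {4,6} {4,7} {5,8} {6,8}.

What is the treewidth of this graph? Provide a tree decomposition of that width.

Treewidth 3.
Bags: B1 = {0, 1, 4, 7}  B2 = {0, 1, 4, 6}  B3 = {0, 2, 4, 6}  B4 = {2, 3, 4, 6}  B5 = {2, 3, 6, 8}  B6 = {2, 3, 5, 8}
Tree: B1–B2, B2–B3, B3–B4, B4–B5, B5–B6

Every bag has size at most 4, so the width is 4 − 1 = 3 and tw(G) ≤ 3. For the lower bound: the 4 vertex sets {0,1,7}, {4}, {6}, {2,3,5,8} are disjoint, each induces a connected subgraph, and every pair is joined by at least one edge of G. Contracting each set to a single vertex therefore yields K_{4} as a minor, and since treewidth is minor-monotone, tw(G) ≥ tw(K_{4}) = 3. Therefore the treewidth is 3.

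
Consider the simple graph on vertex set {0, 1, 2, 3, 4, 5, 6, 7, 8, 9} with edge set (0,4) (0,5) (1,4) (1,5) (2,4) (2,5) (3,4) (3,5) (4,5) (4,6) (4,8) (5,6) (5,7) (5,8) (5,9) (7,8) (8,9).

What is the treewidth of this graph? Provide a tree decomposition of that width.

Every bag has size at most 3, so the width is 3 − 1 = 2 and tw(G) ≤ 2. On the other hand G contains the 3-clique {5, 8, 9}. A clique must lie in a single bag of any decomposition, so no decomposition can have width below 2. Hence tw(G) = 2 exactly.

Treewidth 2.
One such decomposition:
Bags: B1 = {4, 5, 8}  B2 = {2, 4, 5}  B3 = {0, 4, 5}  B4 = {5, 7, 8}  B5 = {4, 5, 6}  B6 = {1, 4, 5}  B7 = {3, 4, 5}  B8 = {5, 8, 9}
Tree: B1–B2, B2–B3, B1–B4, B3–B5, B3–B6, B3–B7, B4–B8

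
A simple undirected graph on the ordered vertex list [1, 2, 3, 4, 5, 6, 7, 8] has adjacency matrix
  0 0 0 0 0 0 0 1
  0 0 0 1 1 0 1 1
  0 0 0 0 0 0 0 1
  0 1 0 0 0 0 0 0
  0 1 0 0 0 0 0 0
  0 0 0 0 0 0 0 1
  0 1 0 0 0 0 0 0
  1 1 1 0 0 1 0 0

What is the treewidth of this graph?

1

A width-1 tree decomposition is:
Bags: B1 = {2, 8}  B2 = {2, 7}  B3 = {2, 4}  B4 = {3, 8}  B5 = {2, 5}  B6 = {6, 8}  B7 = {1, 8}
Tree: B1–B2, B1–B3, B1–B4, B2–B5, B4–B6, B6–B7
Each bag holds 2 vertices, so the decomposition has width 1, which upper-bounds the treewidth. Since G has at least one edge (e.g. 2–8), it is not an edgeless graph, so tw(G) ≥ 1. Combining the bounds, tw(G) = 1.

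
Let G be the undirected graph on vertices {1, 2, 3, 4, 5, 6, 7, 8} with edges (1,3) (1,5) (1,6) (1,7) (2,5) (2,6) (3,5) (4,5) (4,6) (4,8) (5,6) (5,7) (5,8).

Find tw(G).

A width-2 tree decomposition is:
Bags: B1 = {4, 5, 6}  B2 = {1, 5, 6}  B3 = {4, 5, 8}  B4 = {2, 5, 6}  B5 = {1, 5, 7}  B6 = {1, 3, 5}
Tree: B1–B2, B1–B3, B2–B4, B2–B5, B5–B6
Every bag has size at most 3, so the width is 3 − 1 = 2 and tw(G) ≤ 2. Conversely, {4, 5, 8} is a clique of size 3, and the vertices of any clique must share a bag in every tree decomposition; so some bag has ≥ 3 vertices and tw(G) ≥ 2. The upper and lower bounds meet at 2, so that is the treewidth.

2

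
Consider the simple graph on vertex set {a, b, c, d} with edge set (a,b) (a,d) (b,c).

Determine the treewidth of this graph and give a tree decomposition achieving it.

Every bag has size at most 2, so the width is 2 − 1 = 1 and tw(G) ≤ 1. G has an edge, so its treewidth is at least 1. Combining the bounds, tw(G) = 1.

Treewidth 1.
One optimal decomposition is:
Bags: B1 = {b, c}  B2 = {a, b}  B3 = {a, d}
Tree: B1–B2, B2–B3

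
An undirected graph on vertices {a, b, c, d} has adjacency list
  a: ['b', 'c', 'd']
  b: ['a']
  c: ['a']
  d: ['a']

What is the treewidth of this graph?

A width-1 tree decomposition is:
Bags: B1 = {a, c}  B2 = {a, b}  B3 = {a, d}
Tree: B1–B2, B2–B3
The largest bag has 2 vertices, giving width 1; this decomposition certifies tw(G) ≤ 1. G has an edge, so its treewidth is at least 1. Therefore the treewidth is 1.

1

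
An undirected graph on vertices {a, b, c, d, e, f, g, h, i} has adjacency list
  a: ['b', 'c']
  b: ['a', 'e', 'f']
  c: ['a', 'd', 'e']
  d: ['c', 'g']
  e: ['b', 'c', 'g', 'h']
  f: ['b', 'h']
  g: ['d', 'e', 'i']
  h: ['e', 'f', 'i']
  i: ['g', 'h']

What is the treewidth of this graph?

A width-3 tree decomposition is:
Bags: B1 = {f, g, h, i}  B2 = {e, f, g, h}  B3 = {b, e, f, g}  B4 = {b, d, e, g}  B5 = {b, c, d, e}  B6 = {a, b, c, d}
Tree: B1–B2, B2–B3, B3–B4, B4–B5, B5–B6
Every bag has size at most 4, so the width is 4 − 1 = 3 and tw(G) ≤ 3. For the lower bound: the 4 vertex sets {f,h,i}, {g}, {e}, {a,b,c,d} are disjoint, each induces a connected subgraph, and every pair is joined by at least one edge of G. Contracting each set to a single vertex therefore yields K_{4} as a minor, and since treewidth is minor-monotone, tw(G) ≥ tw(K_{4}) = 3. Therefore the treewidth is 3.

3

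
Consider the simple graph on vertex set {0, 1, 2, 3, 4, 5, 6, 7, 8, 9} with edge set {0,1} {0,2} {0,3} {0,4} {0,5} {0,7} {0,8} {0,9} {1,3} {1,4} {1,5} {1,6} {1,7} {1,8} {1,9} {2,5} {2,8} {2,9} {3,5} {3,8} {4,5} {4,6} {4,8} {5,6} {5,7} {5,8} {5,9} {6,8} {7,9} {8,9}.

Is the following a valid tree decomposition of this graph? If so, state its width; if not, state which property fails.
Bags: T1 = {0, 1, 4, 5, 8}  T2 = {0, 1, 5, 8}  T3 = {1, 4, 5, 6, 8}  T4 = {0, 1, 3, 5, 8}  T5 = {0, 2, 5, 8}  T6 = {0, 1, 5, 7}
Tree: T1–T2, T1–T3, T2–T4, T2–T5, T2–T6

A tree decomposition must satisfy three properties: every vertex lies in some bag; for every edge, both endpoints lie together in some bag; and for every vertex, the bags containing it form a connected subtree. Here vertex 9 appears in no bag, so the decomposition is invalid.

No — vertex 9 appears in no bag.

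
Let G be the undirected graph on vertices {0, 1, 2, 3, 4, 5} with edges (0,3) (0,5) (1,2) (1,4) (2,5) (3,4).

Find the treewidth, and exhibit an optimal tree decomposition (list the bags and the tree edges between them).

The largest bag has 3 vertices, giving width 2; this decomposition certifies tw(G) ≤ 2. For the lower bound, G contains the cycle 4–3–0–5–2–1–4, so G is not a forest; only forests have treewidth ≤ 1, hence tw(G) ≥ 2. Therefore the treewidth is 2.

Treewidth 2.
One optimal decomposition is:
Bags: B1 = {0, 3, 4}  B2 = {0, 4, 5}  B3 = {2, 4, 5}  B4 = {1, 2, 4}
Tree: B1–B2, B2–B3, B3–B4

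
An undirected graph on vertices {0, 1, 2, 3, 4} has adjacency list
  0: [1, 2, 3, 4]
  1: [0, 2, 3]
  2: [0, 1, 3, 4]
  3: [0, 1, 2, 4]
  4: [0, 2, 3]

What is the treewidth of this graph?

A width-3 tree decomposition is:
Bags: B1 = {0, 1, 2, 3}  B2 = {0, 2, 3, 4}
Tree: B1–B2
Every bag has size at most 4, so the width is 4 − 1 = 3 and tw(G) ≤ 3. On the other hand G contains the 4-clique {0, 1, 2, 3}. A clique must lie in a single bag of any decomposition, so no decomposition can have width below 3. Combining the bounds, tw(G) = 3.

3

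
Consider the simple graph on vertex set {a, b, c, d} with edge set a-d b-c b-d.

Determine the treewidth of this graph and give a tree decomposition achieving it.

The largest bag has 2 vertices, giving width 1; this decomposition certifies tw(G) ≤ 1. Any graph with an edge has treewidth ≥ 1, and G has the edge c–b. Therefore the treewidth is 1.

Treewidth 1.
One optimal decomposition is:
Bags: B1 = {b, c}  B2 = {b, d}  B3 = {a, d}
Tree: B1–B2, B2–B3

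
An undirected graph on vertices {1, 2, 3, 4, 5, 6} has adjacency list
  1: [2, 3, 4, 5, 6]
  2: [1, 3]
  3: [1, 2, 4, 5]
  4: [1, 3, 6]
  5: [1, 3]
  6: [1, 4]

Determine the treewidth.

A width-2 tree decomposition is:
Bags: B1 = {1, 3, 4}  B2 = {1, 3, 5}  B3 = {1, 2, 3}  B4 = {1, 4, 6}
Tree: B1–B2, B2–B3, B1–B4
Every bag has size at most 3, so the width is 3 − 1 = 2 and tw(G) ≤ 2. Conversely, {1, 2, 3} is a clique of size 3, and the vertices of any clique must share a bag in every tree decomposition; so some bag has ≥ 3 vertices and tw(G) ≥ 2. The upper and lower bounds meet at 2, so that is the treewidth.

2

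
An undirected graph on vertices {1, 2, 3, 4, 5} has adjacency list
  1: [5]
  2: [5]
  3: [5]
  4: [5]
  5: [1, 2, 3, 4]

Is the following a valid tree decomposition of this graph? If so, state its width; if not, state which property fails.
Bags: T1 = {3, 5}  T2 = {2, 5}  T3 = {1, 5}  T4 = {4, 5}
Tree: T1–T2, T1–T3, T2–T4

Yes; width 1.

Every vertex of G appears in some bag (union = {1, 2, 3, 4, 5}); every edge is covered by a bag; and for each vertex v the set of bags containing v is connected in the bag tree. The decomposition is therefore valid. The largest bag has 2 vertices, so the width is 1.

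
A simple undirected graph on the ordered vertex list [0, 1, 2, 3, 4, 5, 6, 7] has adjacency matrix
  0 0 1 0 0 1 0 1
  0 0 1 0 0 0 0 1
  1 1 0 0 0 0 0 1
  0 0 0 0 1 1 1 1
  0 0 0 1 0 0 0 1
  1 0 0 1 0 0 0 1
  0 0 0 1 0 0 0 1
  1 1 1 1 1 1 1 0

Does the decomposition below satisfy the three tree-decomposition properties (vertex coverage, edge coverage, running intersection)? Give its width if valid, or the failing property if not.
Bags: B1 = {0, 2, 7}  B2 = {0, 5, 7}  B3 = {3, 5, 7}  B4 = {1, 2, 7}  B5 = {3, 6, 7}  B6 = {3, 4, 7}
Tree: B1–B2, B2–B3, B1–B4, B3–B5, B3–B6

Vertex coverage: the bags together contain {0, 1, 2, 3, 4, 5, 6, 7}, the full vertex set. Edge coverage: each edge of G has both endpoints in at least one bag. Running intersection: for every vertex, the bags containing it form a connected subtree. All three properties hold, so this is a valid tree decomposition of width max|bag| − 1 = 2, and hence tw(G) ≤ 2.

Yes; width 2.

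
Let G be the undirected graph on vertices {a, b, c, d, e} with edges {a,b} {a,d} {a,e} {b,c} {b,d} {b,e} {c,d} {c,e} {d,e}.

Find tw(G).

A width-3 tree decomposition is:
Bags: B1 = {a, b, d, e}  B2 = {b, c, d, e}
Tree: B1–B2
Each bag holds 4 vertices, so the decomposition has width 3, which upper-bounds the treewidth. Conversely, {b, c, d, e} is a clique of size 4, and the vertices of any clique must share a bag in every tree decomposition; so some bag has ≥ 4 vertices and tw(G) ≥ 3. Therefore the treewidth is 3.

3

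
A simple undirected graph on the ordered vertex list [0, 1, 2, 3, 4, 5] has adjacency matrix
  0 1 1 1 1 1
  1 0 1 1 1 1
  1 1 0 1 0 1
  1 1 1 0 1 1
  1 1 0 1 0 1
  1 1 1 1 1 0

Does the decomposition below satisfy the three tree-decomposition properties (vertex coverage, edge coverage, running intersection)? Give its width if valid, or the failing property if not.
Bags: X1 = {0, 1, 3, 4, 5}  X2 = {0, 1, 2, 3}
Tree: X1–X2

A tree decomposition must satisfy three properties: every vertex lies in some bag; for every edge, both endpoints lie together in some bag; and for every vertex, the bags containing it form a connected subtree. Here edge (5,2) lies in no bag, so the decomposition is invalid.

No — edge (5,2) lies in no bag.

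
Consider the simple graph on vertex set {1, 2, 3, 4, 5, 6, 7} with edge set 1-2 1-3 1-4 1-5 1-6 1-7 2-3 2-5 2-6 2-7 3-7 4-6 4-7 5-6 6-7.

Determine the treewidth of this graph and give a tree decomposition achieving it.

Treewidth 3.
Bags: B1 = {1, 2, 6, 7}  B2 = {1, 2, 3, 7}  B3 = {1, 4, 6, 7}  B4 = {1, 2, 5, 6}
Tree: B1–B2, B1–B3, B1–B4

Each bag holds 4 vertices, so the decomposition has width 3, which upper-bounds the treewidth. For the lower bound, the 4 vertices {1, 2, 3, 7} are pairwise adjacent, and any tree decomposition puts a clique entirely inside one bag — forcing width ≥ 3. Hence tw(G) = 3 exactly.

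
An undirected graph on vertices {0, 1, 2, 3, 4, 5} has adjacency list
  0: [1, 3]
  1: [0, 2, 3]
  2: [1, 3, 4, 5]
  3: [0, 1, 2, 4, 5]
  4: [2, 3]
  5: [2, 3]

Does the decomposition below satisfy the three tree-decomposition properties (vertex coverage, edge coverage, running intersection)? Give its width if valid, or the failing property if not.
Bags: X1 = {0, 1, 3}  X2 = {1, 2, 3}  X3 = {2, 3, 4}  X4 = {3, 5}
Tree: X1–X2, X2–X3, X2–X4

A tree decomposition must satisfy three properties: every vertex lies in some bag; for every edge, both endpoints lie together in some bag; and for every vertex, the bags containing it form a connected subtree. Here edge (2,5) lies in no bag, so the decomposition is invalid.

No — edge (2,5) lies in no bag.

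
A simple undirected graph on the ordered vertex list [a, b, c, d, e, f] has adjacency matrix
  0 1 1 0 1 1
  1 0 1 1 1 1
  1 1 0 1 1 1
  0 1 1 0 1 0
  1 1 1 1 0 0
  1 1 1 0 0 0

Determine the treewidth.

A width-3 tree decomposition is:
Bags: B1 = {a, b, c, e}  B2 = {a, b, c, f}  B3 = {b, c, d, e}
Tree: B1–B2, B1–B3
Each bag holds 4 vertices, so the decomposition has width 3, which upper-bounds the treewidth. On the other hand G contains the 4-clique {b, c, d, e}. A clique must lie in a single bag of any decomposition, so no decomposition can have width below 3. Combining the bounds, tw(G) = 3.

3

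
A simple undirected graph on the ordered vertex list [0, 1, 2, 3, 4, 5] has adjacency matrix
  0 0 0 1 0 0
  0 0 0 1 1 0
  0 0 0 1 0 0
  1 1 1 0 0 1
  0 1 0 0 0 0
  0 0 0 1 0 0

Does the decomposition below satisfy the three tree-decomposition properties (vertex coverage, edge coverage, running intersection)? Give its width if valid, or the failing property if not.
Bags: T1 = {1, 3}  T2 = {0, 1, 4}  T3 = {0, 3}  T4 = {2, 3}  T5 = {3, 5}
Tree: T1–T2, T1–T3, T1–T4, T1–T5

No — bags containing vertex 0 are not connected in the tree.

A tree decomposition must satisfy three properties: every vertex lies in some bag; for every edge, both endpoints lie together in some bag; and for every vertex, the bags containing it form a connected subtree. Here bags containing vertex 0 are not connected in the tree, so the decomposition is invalid.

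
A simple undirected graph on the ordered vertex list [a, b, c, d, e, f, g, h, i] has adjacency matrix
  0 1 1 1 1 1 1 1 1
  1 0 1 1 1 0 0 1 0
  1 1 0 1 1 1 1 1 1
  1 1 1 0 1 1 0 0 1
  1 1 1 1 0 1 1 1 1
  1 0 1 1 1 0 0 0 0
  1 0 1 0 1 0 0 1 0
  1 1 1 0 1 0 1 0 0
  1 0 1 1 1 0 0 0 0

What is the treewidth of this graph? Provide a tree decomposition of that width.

Every bag has size at most 5, so the width is 5 − 1 = 4 and tw(G) ≤ 4. On the other hand G contains the 5-clique {a, c, d, e, f}. A clique must lie in a single bag of any decomposition, so no decomposition can have width below 4. The upper and lower bounds meet at 4, so that is the treewidth.

Treewidth 4.
Bags: B1 = {a, c, e, g, h}  B2 = {a, b, c, e, h}  B3 = {a, b, c, d, e}  B4 = {a, c, d, e, i}  B5 = {a, c, d, e, f}
Tree: B1–B2, B2–B3, B3–B4, B4–B5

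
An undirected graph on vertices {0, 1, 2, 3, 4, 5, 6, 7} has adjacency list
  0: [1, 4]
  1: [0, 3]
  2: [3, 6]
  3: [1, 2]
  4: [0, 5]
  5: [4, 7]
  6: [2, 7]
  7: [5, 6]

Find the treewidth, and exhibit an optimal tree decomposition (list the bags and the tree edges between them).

Treewidth 2.
Bags: B1 = {0, 1, 4}  B2 = {1, 3, 4}  B3 = {2, 3, 4}  B4 = {2, 4, 6}  B5 = {4, 6, 7}  B6 = {4, 5, 7}
Tree: B1–B2, B2–B3, B3–B4, B4–B5, B5–B6

The largest bag has 3 vertices, giving width 2; this decomposition certifies tw(G) ≤ 2. The edges 4–0–1–3–2–6–7–5–4 form a cycle, so G is not a tree and its treewidth is at least 2. Hence tw(G) = 2 exactly.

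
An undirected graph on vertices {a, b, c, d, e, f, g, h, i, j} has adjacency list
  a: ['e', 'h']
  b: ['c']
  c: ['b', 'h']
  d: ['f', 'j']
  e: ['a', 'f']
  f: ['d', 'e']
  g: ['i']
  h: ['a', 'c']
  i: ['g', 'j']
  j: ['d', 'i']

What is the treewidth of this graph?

A width-1 tree decomposition is:
Bags: B1 = {g, i}  B2 = {i, j}  B3 = {d, j}  B4 = {d, f}  B5 = {e, f}  B6 = {a, e}  B7 = {a, h}  B8 = {c, h}  B9 = {b, c}
Tree: B1–B2, B2–B3, B3–B4, B4–B5, B5–B6, B6–B7, B7–B8, B8–B9
Every bag has size at most 2, so the width is 2 − 1 = 1 and tw(G) ≤ 1. Any graph with an edge has treewidth ≥ 1, and G has the edge g–i. Combining the bounds, tw(G) = 1.

1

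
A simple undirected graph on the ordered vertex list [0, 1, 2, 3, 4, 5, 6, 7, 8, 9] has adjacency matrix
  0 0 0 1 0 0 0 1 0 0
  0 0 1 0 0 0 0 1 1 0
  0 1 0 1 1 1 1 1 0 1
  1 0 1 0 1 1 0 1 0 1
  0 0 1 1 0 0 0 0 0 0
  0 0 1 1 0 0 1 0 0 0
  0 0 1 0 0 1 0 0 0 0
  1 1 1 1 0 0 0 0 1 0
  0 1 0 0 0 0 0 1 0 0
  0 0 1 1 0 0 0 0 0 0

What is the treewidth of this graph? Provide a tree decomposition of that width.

Every bag has size at most 3, so the width is 3 − 1 = 2 and tw(G) ≤ 2. On the other hand G contains the 3-clique {0, 3, 7}. A clique must lie in a single bag of any decomposition, so no decomposition can have width below 2. Hence tw(G) = 2 exactly.

Treewidth 2.
One such decomposition:
Bags: B1 = {1, 2, 7}  B2 = {2, 3, 7}  B3 = {0, 3, 7}  B4 = {2, 3, 9}  B5 = {2, 3, 5}  B6 = {2, 3, 4}  B7 = {1, 7, 8}  B8 = {2, 5, 6}
Tree: B1–B2, B2–B3, B2–B4, B4–B5, B2–B6, B1–B7, B5–B8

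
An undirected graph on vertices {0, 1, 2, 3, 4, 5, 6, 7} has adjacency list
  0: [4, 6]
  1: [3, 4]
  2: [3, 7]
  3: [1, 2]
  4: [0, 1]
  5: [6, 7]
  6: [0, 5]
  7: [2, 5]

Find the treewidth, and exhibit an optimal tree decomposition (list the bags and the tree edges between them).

Treewidth 2.
Bags: B1 = {1, 2, 3}  B2 = {1, 2, 4}  B3 = {0, 2, 4}  B4 = {0, 2, 6}  B5 = {2, 5, 6}  B6 = {2, 5, 7}
Tree: B1–B2, B2–B3, B3–B4, B4–B5, B5–B6

Every bag has size at most 3, so the width is 3 − 1 = 2 and tw(G) ≤ 2. For the lower bound, G contains the cycle 2–3–1–4–0–6–5–7–2, so G is not a forest; only forests have treewidth ≤ 1, hence tw(G) ≥ 2. The upper and lower bounds meet at 2, so that is the treewidth.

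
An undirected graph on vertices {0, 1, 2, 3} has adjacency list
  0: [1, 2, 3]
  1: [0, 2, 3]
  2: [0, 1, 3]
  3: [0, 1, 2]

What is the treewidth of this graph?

3

A width-3 tree decomposition is:
Bags: B1 = {0, 1, 2, 3}
Tree: (single bag)
With just one bag of size 4, the width is 4 − 1 = 3, so tw(G) ≤ 3. On the other hand G contains the 4-clique {0, 1, 2, 3}. A clique must lie in a single bag of any decomposition, so no decomposition can have width below 3. Therefore the treewidth is 3.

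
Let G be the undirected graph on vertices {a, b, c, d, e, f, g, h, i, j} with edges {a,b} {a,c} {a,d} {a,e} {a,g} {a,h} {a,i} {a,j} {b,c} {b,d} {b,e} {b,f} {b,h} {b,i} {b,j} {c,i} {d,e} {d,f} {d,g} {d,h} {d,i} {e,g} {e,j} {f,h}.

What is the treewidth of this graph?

3

A width-3 tree decomposition is:
Bags: B1 = {a, b, d, h}  B2 = {a, b, d, i}  B3 = {b, d, f, h}  B4 = {a, b, d, e}  B5 = {a, b, c, i}  B6 = {a, d, e, g}  B7 = {a, b, e, j}
Tree: B1–B2, B1–B3, B1–B4, B2–B5, B4–B6, B4–B7
Each bag holds 4 vertices, so the decomposition has width 3, which upper-bounds the treewidth. On the other hand G contains the 4-clique {a, d, e, g}. A clique must lie in a single bag of any decomposition, so no decomposition can have width below 3. Hence tw(G) = 3 exactly.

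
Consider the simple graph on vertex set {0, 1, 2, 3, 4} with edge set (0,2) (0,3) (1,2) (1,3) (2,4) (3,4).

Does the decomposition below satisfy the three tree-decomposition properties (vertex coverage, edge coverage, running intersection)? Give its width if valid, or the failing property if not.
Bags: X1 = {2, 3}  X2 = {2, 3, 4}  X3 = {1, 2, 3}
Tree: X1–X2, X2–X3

No — vertex 0 appears in no bag.

A tree decomposition must satisfy three properties: every vertex lies in some bag; for every edge, both endpoints lie together in some bag; and for every vertex, the bags containing it form a connected subtree. Here vertex 0 appears in no bag, so the decomposition is invalid.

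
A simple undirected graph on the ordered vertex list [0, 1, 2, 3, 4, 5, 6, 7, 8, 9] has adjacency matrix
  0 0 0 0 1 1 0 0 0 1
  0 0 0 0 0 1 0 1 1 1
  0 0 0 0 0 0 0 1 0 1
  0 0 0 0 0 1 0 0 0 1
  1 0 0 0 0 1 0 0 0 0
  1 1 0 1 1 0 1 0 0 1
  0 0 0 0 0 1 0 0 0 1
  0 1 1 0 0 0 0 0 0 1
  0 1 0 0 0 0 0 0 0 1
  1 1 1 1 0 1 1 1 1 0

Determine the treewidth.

2

A width-2 tree decomposition is:
Bags: B1 = {1, 7, 9}  B2 = {2, 7, 9}  B3 = {1, 5, 9}  B4 = {0, 5, 9}  B5 = {5, 6, 9}  B6 = {1, 8, 9}  B7 = {0, 4, 5}  B8 = {3, 5, 9}
Tree: B1–B2, B1–B3, B3–B4, B3–B5, B1–B6, B4–B7, B3–B8
Each bag holds 3 vertices, so the decomposition has width 2, which upper-bounds the treewidth. For the lower bound, the 3 vertices {1, 8, 9} are pairwise adjacent, and any tree decomposition puts a clique entirely inside one bag — forcing width ≥ 2. Hence tw(G) = 2 exactly.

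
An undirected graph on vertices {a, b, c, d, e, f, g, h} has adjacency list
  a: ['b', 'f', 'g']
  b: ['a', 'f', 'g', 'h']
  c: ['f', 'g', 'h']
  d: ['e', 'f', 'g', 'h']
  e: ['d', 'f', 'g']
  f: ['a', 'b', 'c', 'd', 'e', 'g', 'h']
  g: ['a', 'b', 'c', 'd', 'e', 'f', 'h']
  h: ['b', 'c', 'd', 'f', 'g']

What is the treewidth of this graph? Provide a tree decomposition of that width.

Each bag holds 4 vertices, so the decomposition has width 3, which upper-bounds the treewidth. For the lower bound, the 4 vertices {d, e, f, g} are pairwise adjacent, and any tree decomposition puts a clique entirely inside one bag — forcing width ≥ 3. Hence tw(G) = 3 exactly.

Treewidth 3.
Bags: B1 = {d, f, g, h}  B2 = {b, f, g, h}  B3 = {c, f, g, h}  B4 = {d, e, f, g}  B5 = {a, b, f, g}
Tree: B1–B2, B1–B3, B1–B4, B2–B5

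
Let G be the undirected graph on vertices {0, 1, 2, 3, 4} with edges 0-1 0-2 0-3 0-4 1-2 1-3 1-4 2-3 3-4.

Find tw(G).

3

A width-3 tree decomposition is:
Bags: B1 = {0, 1, 3, 4}  B2 = {0, 1, 2, 3}
Tree: B1–B2
Every bag has size at most 4, so the width is 4 − 1 = 3 and tw(G) ≤ 3. On the other hand G contains the 4-clique {0, 1, 2, 3}. A clique must lie in a single bag of any decomposition, so no decomposition can have width below 3. Hence tw(G) = 3 exactly.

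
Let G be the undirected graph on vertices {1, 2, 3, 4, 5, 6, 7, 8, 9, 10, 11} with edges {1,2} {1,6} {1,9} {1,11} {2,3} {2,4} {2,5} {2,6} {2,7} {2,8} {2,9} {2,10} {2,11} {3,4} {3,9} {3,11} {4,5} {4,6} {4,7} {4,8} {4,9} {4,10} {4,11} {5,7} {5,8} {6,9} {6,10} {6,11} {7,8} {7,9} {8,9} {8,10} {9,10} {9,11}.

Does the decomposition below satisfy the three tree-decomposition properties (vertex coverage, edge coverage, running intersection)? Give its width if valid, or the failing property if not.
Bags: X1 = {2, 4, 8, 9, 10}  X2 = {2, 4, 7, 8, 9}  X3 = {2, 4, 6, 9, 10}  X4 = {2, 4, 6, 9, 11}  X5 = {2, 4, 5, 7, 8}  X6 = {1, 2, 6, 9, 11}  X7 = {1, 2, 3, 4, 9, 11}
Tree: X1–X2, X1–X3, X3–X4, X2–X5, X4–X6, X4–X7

No — bags containing vertex 1 are not connected in the tree.

A tree decomposition must satisfy three properties: every vertex lies in some bag; for every edge, both endpoints lie together in some bag; and for every vertex, the bags containing it form a connected subtree. Here bags containing vertex 1 are not connected in the tree, so the decomposition is invalid.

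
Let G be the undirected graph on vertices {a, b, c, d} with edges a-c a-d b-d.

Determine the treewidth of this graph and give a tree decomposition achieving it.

Treewidth 1.
One optimal decomposition is:
Bags: B1 = {a, d}  B2 = {a, c}  B3 = {b, d}
Tree: B1–B2, B1–B3

The largest bag has 2 vertices, giving width 1; this decomposition certifies tw(G) ≤ 1. G has an edge, so its treewidth is at least 1. The upper and lower bounds meet at 1, so that is the treewidth.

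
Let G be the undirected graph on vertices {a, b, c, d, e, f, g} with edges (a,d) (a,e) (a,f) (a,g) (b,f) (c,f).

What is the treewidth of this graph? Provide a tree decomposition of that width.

The largest bag has 2 vertices, giving width 1; this decomposition certifies tw(G) ≤ 1. Since G has at least one edge (e.g. a–d), it is not an edgeless graph, so tw(G) ≥ 1. Combining the bounds, tw(G) = 1.

Treewidth 1.
Bags: B1 = {a, d}  B2 = {a, f}  B3 = {b, f}  B4 = {a, e}  B5 = {c, f}  B6 = {a, g}
Tree: B1–B2, B2–B3, B2–B4, B2–B5, B1–B6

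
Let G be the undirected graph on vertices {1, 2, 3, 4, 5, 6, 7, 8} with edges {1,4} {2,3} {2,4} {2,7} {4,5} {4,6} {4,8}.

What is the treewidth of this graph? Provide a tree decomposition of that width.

Treewidth 1.
One such decomposition:
Bags: B1 = {2, 3}  B2 = {2, 4}  B3 = {2, 7}  B4 = {4, 6}  B5 = {1, 4}  B6 = {4, 8}  B7 = {4, 5}
Tree: B1–B2, B2–B3, B2–B4, B2–B5, B4–B6, B2–B7

Each bag holds 2 vertices, so the decomposition has width 1, which upper-bounds the treewidth. Any graph with an edge has treewidth ≥ 1, and G has the edge 3–2. Therefore the treewidth is 1.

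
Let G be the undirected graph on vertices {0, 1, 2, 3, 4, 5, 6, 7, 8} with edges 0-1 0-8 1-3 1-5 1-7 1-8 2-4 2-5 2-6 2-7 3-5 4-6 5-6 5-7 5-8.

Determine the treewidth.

2

A width-2 tree decomposition is:
Bags: B1 = {2, 5, 6}  B2 = {2, 5, 7}  B3 = {1, 5, 7}  B4 = {1, 5, 8}  B5 = {2, 4, 6}  B6 = {0, 1, 8}  B7 = {1, 3, 5}
Tree: B1–B2, B2–B3, B3–B4, B1–B5, B4–B6, B4–B7
Each bag holds 3 vertices, so the decomposition has width 2, which upper-bounds the treewidth. On the other hand G contains the 3-clique {0, 1, 8}. A clique must lie in a single bag of any decomposition, so no decomposition can have width below 2. The upper and lower bounds meet at 2, so that is the treewidth.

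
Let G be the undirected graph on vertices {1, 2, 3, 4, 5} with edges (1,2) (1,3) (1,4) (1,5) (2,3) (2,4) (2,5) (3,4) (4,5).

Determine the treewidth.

A width-3 tree decomposition is:
Bags: B1 = {1, 2, 4, 5}  B2 = {1, 2, 3, 4}
Tree: B1–B2
Each bag holds 4 vertices, so the decomposition has width 3, which upper-bounds the treewidth. On the other hand G contains the 4-clique {1, 2, 3, 4}. A clique must lie in a single bag of any decomposition, so no decomposition can have width below 3. Hence tw(G) = 3 exactly.

3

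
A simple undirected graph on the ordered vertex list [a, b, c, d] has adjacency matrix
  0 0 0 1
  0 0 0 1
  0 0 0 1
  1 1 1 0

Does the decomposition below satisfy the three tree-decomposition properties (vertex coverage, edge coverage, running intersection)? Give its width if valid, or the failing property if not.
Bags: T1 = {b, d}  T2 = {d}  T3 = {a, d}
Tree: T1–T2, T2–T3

No — vertex c appears in no bag.

A tree decomposition must satisfy three properties: every vertex lies in some bag; for every edge, both endpoints lie together in some bag; and for every vertex, the bags containing it form a connected subtree. Here vertex c appears in no bag, so the decomposition is invalid.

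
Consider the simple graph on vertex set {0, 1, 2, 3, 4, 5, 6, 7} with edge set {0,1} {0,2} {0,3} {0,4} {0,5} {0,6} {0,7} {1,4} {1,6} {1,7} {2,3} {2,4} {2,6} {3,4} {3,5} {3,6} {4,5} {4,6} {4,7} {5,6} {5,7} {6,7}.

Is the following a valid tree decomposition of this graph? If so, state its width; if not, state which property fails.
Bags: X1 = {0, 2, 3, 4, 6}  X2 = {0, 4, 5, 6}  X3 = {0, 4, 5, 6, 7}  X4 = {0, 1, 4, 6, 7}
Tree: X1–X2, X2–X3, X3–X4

A tree decomposition must satisfy three properties: every vertex lies in some bag; for every edge, both endpoints lie together in some bag; and for every vertex, the bags containing it form a connected subtree. Here edge (3,5) lies in no bag, so the decomposition is invalid.

No — edge (3,5) lies in no bag.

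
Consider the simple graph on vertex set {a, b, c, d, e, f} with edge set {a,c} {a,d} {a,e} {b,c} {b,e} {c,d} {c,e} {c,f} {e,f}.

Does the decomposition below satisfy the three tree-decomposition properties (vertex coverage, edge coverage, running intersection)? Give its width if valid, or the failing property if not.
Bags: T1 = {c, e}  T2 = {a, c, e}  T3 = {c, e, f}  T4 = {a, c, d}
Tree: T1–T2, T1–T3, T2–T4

A tree decomposition must satisfy three properties: every vertex lies in some bag; for every edge, both endpoints lie together in some bag; and for every vertex, the bags containing it form a connected subtree. Here vertex b appears in no bag, so the decomposition is invalid.

No — vertex b appears in no bag.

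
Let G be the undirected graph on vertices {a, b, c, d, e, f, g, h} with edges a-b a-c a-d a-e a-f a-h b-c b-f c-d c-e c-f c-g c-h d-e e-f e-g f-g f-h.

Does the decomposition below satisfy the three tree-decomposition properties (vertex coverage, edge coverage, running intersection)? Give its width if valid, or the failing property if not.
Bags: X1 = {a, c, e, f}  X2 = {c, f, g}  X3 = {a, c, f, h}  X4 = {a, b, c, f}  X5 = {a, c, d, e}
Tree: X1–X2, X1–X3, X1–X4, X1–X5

A tree decomposition must satisfy three properties: every vertex lies in some bag; for every edge, both endpoints lie together in some bag; and for every vertex, the bags containing it form a connected subtree. Here edge (e,g) lies in no bag, so the decomposition is invalid.

No — edge (e,g) lies in no bag.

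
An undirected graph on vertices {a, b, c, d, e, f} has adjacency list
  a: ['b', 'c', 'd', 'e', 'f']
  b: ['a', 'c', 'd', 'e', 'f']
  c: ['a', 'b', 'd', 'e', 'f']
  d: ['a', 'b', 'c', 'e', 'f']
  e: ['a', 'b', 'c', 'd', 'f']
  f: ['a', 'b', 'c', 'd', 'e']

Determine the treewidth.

A width-5 tree decomposition is:
Bags: B1 = {a, b, c, d, e, f}
Tree: (single bag)
A single bag containing all 6 vertices is trivially a valid decomposition of width 5. On the other hand G contains the 6-clique {a, b, c, d, e, f}. A clique must lie in a single bag of any decomposition, so no decomposition can have width below 5. Hence tw(G) = 5 exactly.

5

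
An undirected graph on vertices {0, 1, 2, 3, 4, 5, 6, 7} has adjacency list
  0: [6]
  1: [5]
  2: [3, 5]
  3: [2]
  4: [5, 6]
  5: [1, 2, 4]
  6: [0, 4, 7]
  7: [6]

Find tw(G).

A width-1 tree decomposition is:
Bags: B1 = {4, 5}  B2 = {4, 6}  B3 = {1, 5}  B4 = {2, 5}  B5 = {2, 3}  B6 = {6, 7}  B7 = {0, 6}
Tree: B1–B2, B1–B3, B1–B4, B4–B5, B2–B6, B2–B7
The largest bag has 2 vertices, giving width 1; this decomposition certifies tw(G) ≤ 1. Any graph with an edge has treewidth ≥ 1, and G has the edge 4–5. Hence tw(G) = 1 exactly.

1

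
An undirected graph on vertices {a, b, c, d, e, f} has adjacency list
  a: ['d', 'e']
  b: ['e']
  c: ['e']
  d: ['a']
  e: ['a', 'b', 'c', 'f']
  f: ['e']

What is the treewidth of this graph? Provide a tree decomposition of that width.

Treewidth 1.
One optimal decomposition is:
Bags: B1 = {a, e}  B2 = {a, d}  B3 = {c, e}  B4 = {e, f}  B5 = {b, e}
Tree: B1–B2, B1–B3, B1–B4, B1–B5

The largest bag has 2 vertices, giving width 1; this decomposition certifies tw(G) ≤ 1. Any graph with an edge has treewidth ≥ 1, and G has the edge a–e. Combining the bounds, tw(G) = 1.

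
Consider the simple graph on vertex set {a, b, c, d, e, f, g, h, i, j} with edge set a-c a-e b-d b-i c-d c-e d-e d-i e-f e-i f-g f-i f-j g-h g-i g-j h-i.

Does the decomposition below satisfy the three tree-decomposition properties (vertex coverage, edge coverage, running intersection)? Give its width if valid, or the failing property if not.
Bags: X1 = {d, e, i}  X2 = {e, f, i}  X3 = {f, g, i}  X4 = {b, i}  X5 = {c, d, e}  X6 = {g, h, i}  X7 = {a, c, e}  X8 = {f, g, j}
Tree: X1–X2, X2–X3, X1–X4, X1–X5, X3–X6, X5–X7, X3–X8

A tree decomposition must satisfy three properties: every vertex lies in some bag; for every edge, both endpoints lie together in some bag; and for every vertex, the bags containing it form a connected subtree. Here edge (d,b) lies in no bag, so the decomposition is invalid.

No — edge (d,b) lies in no bag.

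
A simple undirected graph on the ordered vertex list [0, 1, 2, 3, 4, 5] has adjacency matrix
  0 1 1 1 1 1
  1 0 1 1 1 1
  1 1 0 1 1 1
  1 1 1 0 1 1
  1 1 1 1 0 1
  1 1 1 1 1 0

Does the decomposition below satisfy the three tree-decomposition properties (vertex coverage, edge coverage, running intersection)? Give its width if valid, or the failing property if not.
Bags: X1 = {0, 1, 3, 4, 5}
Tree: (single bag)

No — vertex 2 appears in no bag.

A tree decomposition must satisfy three properties: every vertex lies in some bag; for every edge, both endpoints lie together in some bag; and for every vertex, the bags containing it form a connected subtree. Here vertex 2 appears in no bag, so the decomposition is invalid.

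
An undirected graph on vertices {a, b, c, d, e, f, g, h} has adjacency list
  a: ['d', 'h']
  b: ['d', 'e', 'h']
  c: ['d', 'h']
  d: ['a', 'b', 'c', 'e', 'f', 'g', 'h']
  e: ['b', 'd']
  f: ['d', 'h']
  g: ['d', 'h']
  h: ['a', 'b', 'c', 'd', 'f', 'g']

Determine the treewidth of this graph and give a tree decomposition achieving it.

Treewidth 2.
One such decomposition:
Bags: B1 = {a, d, h}  B2 = {c, d, h}  B3 = {b, d, h}  B4 = {d, f, h}  B5 = {b, d, e}  B6 = {d, g, h}
Tree: B1–B2, B1–B3, B3–B4, B3–B5, B3–B6

The largest bag has 3 vertices, giving width 2; this decomposition certifies tw(G) ≤ 2. Conversely, {b, d, e} is a clique of size 3, and the vertices of any clique must share a bag in every tree decomposition; so some bag has ≥ 3 vertices and tw(G) ≥ 2. The upper and lower bounds meet at 2, so that is the treewidth.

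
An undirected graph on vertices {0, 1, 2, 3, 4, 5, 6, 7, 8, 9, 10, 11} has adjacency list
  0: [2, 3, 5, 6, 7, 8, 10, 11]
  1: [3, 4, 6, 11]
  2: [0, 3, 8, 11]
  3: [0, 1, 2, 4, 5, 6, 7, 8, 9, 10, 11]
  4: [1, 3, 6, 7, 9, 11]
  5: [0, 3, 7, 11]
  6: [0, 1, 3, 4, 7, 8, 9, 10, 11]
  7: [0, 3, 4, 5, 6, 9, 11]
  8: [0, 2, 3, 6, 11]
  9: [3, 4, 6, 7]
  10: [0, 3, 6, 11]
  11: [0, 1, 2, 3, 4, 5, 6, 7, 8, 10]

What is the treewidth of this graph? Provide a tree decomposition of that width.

Treewidth 4.
One optimal decomposition is:
Bags: B1 = {0, 3, 6, 8, 11}  B2 = {0, 3, 6, 7, 11}  B3 = {0, 3, 5, 7, 11}  B4 = {3, 4, 6, 7, 11}  B5 = {3, 4, 6, 7, 9}  B6 = {0, 2, 3, 8, 11}  B7 = {0, 3, 6, 10, 11}  B8 = {1, 3, 4, 6, 11}
Tree: B1–B2, B2–B3, B2–B4, B4–B5, B1–B6, B2–B7, B4–B8

Every bag has size at most 5, so the width is 5 − 1 = 4 and tw(G) ≤ 4. For the lower bound, the 5 vertices {3, 4, 6, 7, 9} are pairwise adjacent, and any tree decomposition puts a clique entirely inside one bag — forcing width ≥ 4. The upper and lower bounds meet at 4, so that is the treewidth.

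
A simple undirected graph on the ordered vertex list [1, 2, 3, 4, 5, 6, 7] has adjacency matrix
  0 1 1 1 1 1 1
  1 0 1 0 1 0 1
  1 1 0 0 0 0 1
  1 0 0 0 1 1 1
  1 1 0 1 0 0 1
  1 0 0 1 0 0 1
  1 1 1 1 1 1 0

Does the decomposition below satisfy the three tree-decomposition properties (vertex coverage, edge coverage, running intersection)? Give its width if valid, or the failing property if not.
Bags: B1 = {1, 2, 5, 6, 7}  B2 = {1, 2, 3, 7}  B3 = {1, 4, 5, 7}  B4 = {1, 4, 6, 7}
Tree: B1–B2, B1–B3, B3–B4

A tree decomposition must satisfy three properties: every vertex lies in some bag; for every edge, both endpoints lie together in some bag; and for every vertex, the bags containing it form a connected subtree. Here bags containing vertex 6 are not connected in the tree, so the decomposition is invalid.

No — bags containing vertex 6 are not connected in the tree.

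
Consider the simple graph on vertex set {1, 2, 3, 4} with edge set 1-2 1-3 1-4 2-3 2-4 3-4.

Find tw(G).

3

A width-3 tree decomposition is:
Bags: B1 = {1, 2, 3, 4}
Tree: (single bag)
A single bag containing all 4 vertices is trivially a valid decomposition of width 3. For the lower bound, the 4 vertices {1, 2, 3, 4} are pairwise adjacent, and any tree decomposition puts a clique entirely inside one bag — forcing width ≥ 3. The upper and lower bounds meet at 3, so that is the treewidth.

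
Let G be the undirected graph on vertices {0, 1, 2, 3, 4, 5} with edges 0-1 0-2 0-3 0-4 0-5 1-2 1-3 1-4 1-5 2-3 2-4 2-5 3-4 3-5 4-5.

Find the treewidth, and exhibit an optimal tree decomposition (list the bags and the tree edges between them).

Treewidth 5.
Bags: B1 = {0, 1, 2, 3, 4, 5}
Tree: (single bag)

With just one bag of size 6, the width is 6 − 1 = 5, so tw(G) ≤ 5. Conversely, {0, 1, 2, 3, 4, 5} is a clique of size 6, and the vertices of any clique must share a bag in every tree decomposition; so some bag has ≥ 6 vertices and tw(G) ≥ 5. The upper and lower bounds meet at 5, so that is the treewidth.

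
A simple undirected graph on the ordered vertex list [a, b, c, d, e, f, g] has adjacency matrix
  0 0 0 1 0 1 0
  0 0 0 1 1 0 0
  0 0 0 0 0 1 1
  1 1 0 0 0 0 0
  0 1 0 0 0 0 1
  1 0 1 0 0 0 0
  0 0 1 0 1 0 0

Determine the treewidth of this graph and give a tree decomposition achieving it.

Each bag holds 3 vertices, so the decomposition has width 2, which upper-bounds the treewidth. Since b–d–a–f–c–g–e–b is a cycle in G, G is not acyclic. Forests are exactly the graphs of treewidth ≤ 1, so tw(G) ≥ 2. Hence tw(G) = 2 exactly.

Treewidth 2.
Bags: B1 = {a, b, d}  B2 = {a, b, f}  B3 = {b, c, f}  B4 = {b, c, g}  B5 = {b, e, g}
Tree: B1–B2, B2–B3, B3–B4, B4–B5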